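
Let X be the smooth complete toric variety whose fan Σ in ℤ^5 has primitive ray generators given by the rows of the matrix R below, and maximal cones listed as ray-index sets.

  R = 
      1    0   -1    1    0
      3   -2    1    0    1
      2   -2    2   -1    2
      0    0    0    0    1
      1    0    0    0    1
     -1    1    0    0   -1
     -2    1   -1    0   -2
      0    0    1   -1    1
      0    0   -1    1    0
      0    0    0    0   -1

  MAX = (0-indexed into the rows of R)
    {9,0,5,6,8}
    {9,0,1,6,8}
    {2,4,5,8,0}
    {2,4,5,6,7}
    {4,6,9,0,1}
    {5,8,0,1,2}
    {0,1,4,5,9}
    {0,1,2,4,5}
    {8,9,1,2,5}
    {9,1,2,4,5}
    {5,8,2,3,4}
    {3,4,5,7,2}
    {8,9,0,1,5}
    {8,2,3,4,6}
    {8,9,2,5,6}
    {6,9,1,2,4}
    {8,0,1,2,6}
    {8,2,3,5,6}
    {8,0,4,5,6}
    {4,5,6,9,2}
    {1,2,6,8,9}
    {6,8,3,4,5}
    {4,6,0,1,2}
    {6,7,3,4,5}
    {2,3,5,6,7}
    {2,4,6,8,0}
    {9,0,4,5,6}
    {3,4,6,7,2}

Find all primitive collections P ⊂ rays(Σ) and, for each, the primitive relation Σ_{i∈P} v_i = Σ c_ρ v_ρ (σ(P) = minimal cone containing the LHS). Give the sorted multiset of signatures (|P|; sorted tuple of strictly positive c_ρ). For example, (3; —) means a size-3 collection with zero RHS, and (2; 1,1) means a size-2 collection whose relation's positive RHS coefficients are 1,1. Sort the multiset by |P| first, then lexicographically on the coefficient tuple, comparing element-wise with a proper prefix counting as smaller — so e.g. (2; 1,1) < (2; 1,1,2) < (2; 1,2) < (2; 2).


Primitive collections (14):

  P={3,9}:  v_{3} + v_{9} = 0  so sig = (2; —)
  P={0,7}:  v_{0} + v_{7} = v_{4}  so sig = (2; 1)
  P={7,8}:  v_{7} + v_{8} = v_{3}  so sig = (2; 1)
  P={0,3}:  v_{0} + v_{3} = v_{4} + v_{8}  so sig = (2; 1,1)
  P={1,3}:  v_{1} + v_{3} = v_{0} + v_{2}  so sig = (2; 1,1)
  P={1,7}:  v_{1} + v_{7} = v_{2} + v_{4} + v_{9}  so sig = (2; 1,1,1)
  P={7,9}:  v_{7} + v_{9} = v_{2} + v_{4} + v_{5} + v_{6}  so sig = (2; 1,1,1,1)
  P={0,2,9}:  v_{0} + v_{2} + v_{9} = v_{1}  so sig = (3; 1)
  P={4,8,9}:  v_{4} + v_{8} + v_{9} = v_{0}  so sig = (3; 1)
  P={1,4,8}:  v_{1} + v_{4} + v_{8} = 2·v_{0} + v_{2}  so sig = (3; 1,2)
  P={1,5,6}:  v_{1} + v_{5} + v_{6} = 2·v_{9}  so sig = (3; 2)
  P={0,2,5,6}:  v_{0} + v_{2} + v_{5} + v_{6} = v_{9}  so sig = (4; 1)
  P={2,4,5,6,8}:  v_{2} + v_{4} + v_{5} + v_{6} + v_{8} = 0  so sig = (5; —)
  P={2,3,4,5,6}:  v_{2} + v_{3} + v_{4} + v_{5} + v_{6} = v_{7}  so sig = (5; 1)

Signatures (|P|; sorted positive RHS coefficients), sorted:
[(2; —), (2; 1), (2; 1), (2; 1,1), (2; 1,1), (2; 1,1,1), (2; 1,1,1,1), (3; 1), (3; 1), (3; 1,2), (3; 2), (4; 1), (5; —), (5; 1)]


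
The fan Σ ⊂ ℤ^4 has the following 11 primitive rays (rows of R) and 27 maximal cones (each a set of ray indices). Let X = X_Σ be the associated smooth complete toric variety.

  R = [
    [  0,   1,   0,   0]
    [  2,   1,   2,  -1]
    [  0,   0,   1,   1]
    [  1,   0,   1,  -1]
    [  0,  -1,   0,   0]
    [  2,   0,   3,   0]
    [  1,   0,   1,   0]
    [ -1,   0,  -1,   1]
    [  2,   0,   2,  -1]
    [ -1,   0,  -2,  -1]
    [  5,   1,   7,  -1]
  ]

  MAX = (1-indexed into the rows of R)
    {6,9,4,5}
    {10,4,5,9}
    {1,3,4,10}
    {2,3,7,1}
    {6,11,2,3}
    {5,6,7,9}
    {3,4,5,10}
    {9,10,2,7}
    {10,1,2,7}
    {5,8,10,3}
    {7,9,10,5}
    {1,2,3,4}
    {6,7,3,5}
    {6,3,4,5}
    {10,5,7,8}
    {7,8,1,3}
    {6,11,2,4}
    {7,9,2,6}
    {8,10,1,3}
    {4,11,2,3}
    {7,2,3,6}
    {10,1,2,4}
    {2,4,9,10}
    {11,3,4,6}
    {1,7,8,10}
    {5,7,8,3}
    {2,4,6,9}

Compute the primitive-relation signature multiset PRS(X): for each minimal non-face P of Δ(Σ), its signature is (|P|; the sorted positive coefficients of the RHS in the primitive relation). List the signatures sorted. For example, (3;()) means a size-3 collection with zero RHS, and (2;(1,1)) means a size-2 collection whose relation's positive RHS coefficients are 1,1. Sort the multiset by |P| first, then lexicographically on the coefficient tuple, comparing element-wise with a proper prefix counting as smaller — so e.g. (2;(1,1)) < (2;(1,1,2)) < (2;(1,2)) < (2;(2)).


|primitive collections| = 20. Relations:

  {1,5}:  v_{1} + v_{5} = 0  ⟹  sig = (2;())
  {4,8}:  v_{4} + v_{8} = 0  ⟹  sig = (2;())
  {1,9}:  v_{1} + v_{9} = v_{2}  ⟹  sig = (2;(1))
  {2,5}:  v_{2} + v_{5} = v_{9}  ⟹  sig = (2;(1))
  {3,9}:  v_{3} + v_{9} = v_{6}  ⟹  sig = (2;(1))
  {4,7}:  v_{4} + v_{7} = v_{9}  ⟹  sig = (2;(1))
  {6,10}:  v_{6} + v_{10} = v_{4}  ⟹  sig = (2;(1))
  {8,9}:  v_{8} + v_{9} = v_{7}  ⟹  sig = (2;(1))
  {1,6}:  v_{1} + v_{6} = v_{2} + v_{3}  ⟹  sig = (2;(1,1))
  {2,8}:  v_{2} + v_{8} = v_{1} + v_{7}  ⟹  sig = (2;(1,1))
  {6,8}:  v_{6} + v_{8} = v_{3} + v_{7}  ⟹  sig = (2;(1,1))
  {8,11}:  v_{8} + v_{11} = v_{2} + v_{3} + v_{6}  ⟹  sig = (2;(1,1,1))
  {9,11}:  v_{9} + v_{11} = v_{2} + v_{4} + 2·v_{6}  ⟹  sig = (2;(1,1,2))
  {10,11}:  v_{10} + v_{11} = v_{2} + v_{3} + 2·v_{4}  ⟹  sig = (2;(1,1,2))
  {5,11}:  v_{5} + v_{11} = v_{4} + 2·v_{6}  ⟹  sig = (2;(1,2))
  {7,11}:  v_{7} + v_{11} = v_{2} + 2·v_{6}  ⟹  sig = (2;(1,2))
  {1,11}:  v_{1} + v_{11} = 2·v_{2} + 2·v_{3} + v_{4}  ⟹  sig = (2;(1,2,2))
  {3,7,10}:  v_{3} + v_{7} + v_{10} = 0  ⟹  sig = (3;())
  {2,3,10}:  v_{2} + v_{3} + v_{10} = v_{1} + v_{4}  ⟹  sig = (3;(1,1))
  {2,3,4,6}:  v_{2} + v_{3} + v_{4} + v_{6} = v_{11}  ⟹  sig = (4;(1))

Sorted signature multiset PRS(X):
{ (2;()) ×2,  (2;(1)) ×6,  (2;(1,1)) ×3,  (2;(1,1,1)),  (2;(1,1,2)) ×2,  (2;(1,2)) ×2,  (2;(1,2,2)),  (3;()),  (3;(1,1)),  (4;(1)) }


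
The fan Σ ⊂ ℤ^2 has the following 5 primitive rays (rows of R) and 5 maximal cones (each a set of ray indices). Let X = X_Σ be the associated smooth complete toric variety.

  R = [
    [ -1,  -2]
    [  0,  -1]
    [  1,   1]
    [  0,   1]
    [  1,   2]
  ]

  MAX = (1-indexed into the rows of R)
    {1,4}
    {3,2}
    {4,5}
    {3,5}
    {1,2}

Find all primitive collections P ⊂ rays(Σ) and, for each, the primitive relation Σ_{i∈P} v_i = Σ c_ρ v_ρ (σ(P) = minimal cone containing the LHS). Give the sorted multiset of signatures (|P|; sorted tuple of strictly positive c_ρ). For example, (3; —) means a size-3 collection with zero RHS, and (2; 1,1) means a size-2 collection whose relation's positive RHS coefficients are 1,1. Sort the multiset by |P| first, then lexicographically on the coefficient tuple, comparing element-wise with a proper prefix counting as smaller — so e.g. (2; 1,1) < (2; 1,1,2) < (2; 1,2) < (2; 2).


Δ(Σ) — 5 vertices, 5 min non-faces:

  • {1,5}:  v_{1} + v_{5} = 0  →  sig = (2; —)
  • {2,4}:  v_{2} + v_{4} = 0  →  sig = (2; —)
  • {1,3}:  v_{1} + v_{3} = v_{2}  →  sig = (2; 1)
  • {2,5}:  v_{2} + v_{5} = v_{3}  →  sig = (2; 1)
  • {3,4}:  v_{3} + v_{4} = v_{5}  →  sig = (2; 1)

Sorted signature multiset PRS(X):
{ (2; —) ×2,  (2; 1) ×3 }


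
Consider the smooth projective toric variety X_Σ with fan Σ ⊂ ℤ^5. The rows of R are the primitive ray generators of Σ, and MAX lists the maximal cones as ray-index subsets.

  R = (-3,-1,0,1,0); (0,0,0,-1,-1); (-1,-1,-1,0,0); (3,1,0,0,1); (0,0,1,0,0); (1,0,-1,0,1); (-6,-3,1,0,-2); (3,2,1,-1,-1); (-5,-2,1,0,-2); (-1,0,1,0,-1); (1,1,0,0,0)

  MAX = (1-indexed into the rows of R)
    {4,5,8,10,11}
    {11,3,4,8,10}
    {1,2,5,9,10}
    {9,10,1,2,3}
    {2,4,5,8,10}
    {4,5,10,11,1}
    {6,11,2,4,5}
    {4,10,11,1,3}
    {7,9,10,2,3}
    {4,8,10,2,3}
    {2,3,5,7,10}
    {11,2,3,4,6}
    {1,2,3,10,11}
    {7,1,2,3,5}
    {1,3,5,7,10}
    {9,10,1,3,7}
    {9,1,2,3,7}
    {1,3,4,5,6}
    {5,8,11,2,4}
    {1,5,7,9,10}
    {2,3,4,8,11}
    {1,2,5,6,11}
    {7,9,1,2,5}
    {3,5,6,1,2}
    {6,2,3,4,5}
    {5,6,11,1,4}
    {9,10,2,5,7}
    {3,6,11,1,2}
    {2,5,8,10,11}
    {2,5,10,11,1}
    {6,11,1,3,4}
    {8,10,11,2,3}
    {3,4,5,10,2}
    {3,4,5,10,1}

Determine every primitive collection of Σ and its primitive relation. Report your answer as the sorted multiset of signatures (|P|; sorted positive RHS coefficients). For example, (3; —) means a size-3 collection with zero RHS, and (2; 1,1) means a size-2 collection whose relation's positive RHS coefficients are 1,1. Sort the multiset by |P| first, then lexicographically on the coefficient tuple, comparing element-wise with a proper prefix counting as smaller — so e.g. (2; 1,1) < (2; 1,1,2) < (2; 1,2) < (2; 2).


18 minimal non-faces of Δ(Σ) (on 11 rays):

  P={6,10}:  v_{6} + v_{10} = 0  ⟹  sig = (2; —)
  P={7,11}:  v_{7} + v_{11} = v_{9}  ⟹  sig = (2; 1)
  P={1,8}:  v_{1} + v_{8} = v_{10} + v_{11}  ⟹  sig = (2; 1,1)
  P={4,9}:  v_{4} + v_{9} = v_{3} + v_{5} + v_{10}  ⟹  sig = (2; 1,1,1)
  P={6,8}:  v_{6} + v_{8} = v_{2} + v_{4} + v_{11}  ⟹  sig = (2; 1,1,1)
  P={9,11}:  v_{9} + v_{11} = v_{1} + v_{2} + v_{10}  ⟹  sig = (2; 1,1,1)
  P={6,9}:  v_{6} + v_{9} = v_{1} + v_{2} + v_{3} + v_{5}  ⟹  sig = (2; 1,1,1,1)
  P={7,8}:  v_{7} + v_{8} = v_{2} + v_{3} + v_{5} + 2·v_{10}  ⟹  sig = (2; 1,1,1,2)
  P={6,7}:  v_{6} + v_{7} = v_{1} + v_{2} + 2·v_{3} + 2·v_{5}  ⟹  sig = (2; 1,1,2,2)
  P={8,9}:  v_{8} + v_{9} = v_{2} + 2·v_{10}  ⟹  sig = (2; 1,2)
  P={4,7}:  v_{4} + v_{7} = 2·v_{3} + 2·v_{5} + v_{10}  ⟹  sig = (2; 1,2,2)
  P={1,2,4}:  v_{1} + v_{2} + v_{4} = 0  ⟹  sig = (3; —)
  P={3,5,11}:  v_{3} + v_{5} + v_{11} = 0  ⟹  sig = (3; —)
  P={3,5,9}:  v_{3} + v_{5} + v_{9} = v_{7}  ⟹  sig = (3; 1)
  P={3,5,8}:  v_{3} + v_{5} + v_{8} = v_{2} + v_{4} + v_{10}  ⟹  sig = (3; 1,1,1)
  P={2,4,10,11}:  v_{2} + v_{4} + v_{10} + v_{11} = v_{8}  ⟹  sig = (4; 1)
  P={1,2,7,10}:  v_{1} + v_{2} + v_{7} + v_{10} = 2·v_{9}  ⟹  sig = (4; 2)
  P={1,2,3,5,10}:  v_{1} + v_{2} + v_{3} + v_{5} + v_{10} = v_{9}  ⟹  sig = (5; 1)

Sorted signature multiset PRS(X):
[(2; —), (2; 1), (2; 1,1), (2; 1,1,1), (2; 1,1,1), (2; 1,1,1), (2; 1,1,1,1), (2; 1,1,1,2), (2; 1,1,2,2), (2; 1,2), (2; 1,2,2), (3; —), (3; —), (3; 1), (3; 1,1,1), (4; 1), (4; 2), (5; 1)]


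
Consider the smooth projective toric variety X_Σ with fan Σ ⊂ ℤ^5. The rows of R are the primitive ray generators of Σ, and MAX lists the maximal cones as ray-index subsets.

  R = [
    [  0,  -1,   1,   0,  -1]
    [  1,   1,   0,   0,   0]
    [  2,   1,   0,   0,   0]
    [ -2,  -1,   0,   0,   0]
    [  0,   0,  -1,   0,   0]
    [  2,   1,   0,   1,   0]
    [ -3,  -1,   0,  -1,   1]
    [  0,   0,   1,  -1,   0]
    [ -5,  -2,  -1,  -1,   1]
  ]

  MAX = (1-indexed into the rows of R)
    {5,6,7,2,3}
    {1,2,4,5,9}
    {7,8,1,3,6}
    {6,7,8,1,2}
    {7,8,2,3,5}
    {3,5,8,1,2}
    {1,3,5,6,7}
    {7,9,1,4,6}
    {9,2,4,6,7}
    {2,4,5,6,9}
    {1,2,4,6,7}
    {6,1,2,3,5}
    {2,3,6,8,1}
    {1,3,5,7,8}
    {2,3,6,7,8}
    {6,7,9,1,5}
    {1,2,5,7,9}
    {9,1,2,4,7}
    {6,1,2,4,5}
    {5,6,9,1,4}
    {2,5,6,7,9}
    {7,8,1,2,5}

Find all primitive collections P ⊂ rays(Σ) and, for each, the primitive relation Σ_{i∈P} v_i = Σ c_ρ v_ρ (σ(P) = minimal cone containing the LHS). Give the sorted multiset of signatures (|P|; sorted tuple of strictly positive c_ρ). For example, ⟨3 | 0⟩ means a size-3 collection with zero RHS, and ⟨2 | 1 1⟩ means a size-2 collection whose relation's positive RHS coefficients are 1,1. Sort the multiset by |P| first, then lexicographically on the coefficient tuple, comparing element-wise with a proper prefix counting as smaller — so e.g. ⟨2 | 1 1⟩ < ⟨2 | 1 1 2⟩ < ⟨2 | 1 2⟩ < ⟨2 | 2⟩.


Primitive collections (9):

  • {3,4}:  v_{3} + v_{4} = 0  ⟹  sig = ⟨2 | 0⟩
  • {3,9}:  v_{3} + v_{9} = v_{5} + v_{7}  ⟹  sig = ⟨2 | 1 1⟩
  • {4,8}:  v_{4} + v_{8} = v_{1} + v_{2} + v_{7}  ⟹  sig = ⟨2 | 1 1 1⟩
  • {8,9}:  v_{8} + v_{9} = v_{1} + v_{2} + v_{5} + 2·v_{7}  ⟹  sig = ⟨2 | 1 1 1 2⟩
  • {4,5,7}:  v_{4} + v_{5} + v_{7} = v_{9}  ⟹  sig = ⟨3 | 1⟩
  • {5,6,8}:  v_{5} + v_{6} + v_{8} = v_{3}  ⟹  sig = ⟨3 | 1⟩
  • {1,2,3,7}:  v_{1} + v_{2} + v_{3} + v_{7} = v_{8}  ⟹  sig = ⟨4 | 1⟩
  • {1,2,6,9}:  v_{1} + v_{2} + v_{6} + v_{9} = v_{4}  ⟹  sig = ⟨4 | 1⟩
  • {1,2,5,6,7}:  v_{1} + v_{2} + v_{5} + v_{6} + v_{7} = 0  ⟹  sig = ⟨5 | 0⟩

Hence PRS(X_Σ) =
{ ⟨2 | 0⟩,  ⟨2 | 1 1⟩,  ⟨2 | 1 1 1⟩,  ⟨2 | 1 1 1 2⟩,  ⟨3 | 1⟩ ×2,  ⟨4 | 1⟩ ×2,  ⟨5 | 0⟩ }


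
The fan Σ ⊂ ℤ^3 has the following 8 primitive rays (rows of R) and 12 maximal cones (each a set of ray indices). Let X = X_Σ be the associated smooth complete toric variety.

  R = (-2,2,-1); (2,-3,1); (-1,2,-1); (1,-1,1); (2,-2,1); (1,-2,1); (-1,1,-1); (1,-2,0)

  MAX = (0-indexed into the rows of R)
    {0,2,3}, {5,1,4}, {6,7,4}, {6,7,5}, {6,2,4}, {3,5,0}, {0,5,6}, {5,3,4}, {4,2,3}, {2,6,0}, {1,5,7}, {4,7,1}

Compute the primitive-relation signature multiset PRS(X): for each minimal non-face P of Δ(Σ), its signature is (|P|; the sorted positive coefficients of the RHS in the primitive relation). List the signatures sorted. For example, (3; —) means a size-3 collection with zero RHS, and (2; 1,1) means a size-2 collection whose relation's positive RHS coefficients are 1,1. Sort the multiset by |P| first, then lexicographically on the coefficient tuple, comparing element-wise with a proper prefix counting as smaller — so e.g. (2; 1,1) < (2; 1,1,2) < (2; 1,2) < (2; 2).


Σ has 12 primitive collections:

  {0,4}:  v_{0} + v_{4} = 0  →  sig = (2; —)
  {2,5}:  v_{2} + v_{5} = 0  →  sig = (2; —)
  {3,6}:  v_{3} + v_{6} = 0  →  sig = (2; —)
  {1,6}:  v_{1} + v_{6} = v_{7}  →  sig = (2; 1)
  {3,7}:  v_{3} + v_{7} = v_{1}  →  sig = (2; 1)
  {0,1}:  v_{0} + v_{1} = v_{5} + v_{6}  →  sig = (2; 1,1)
  {1,2}:  v_{1} + v_{2} = v_{4} + v_{6}  →  sig = (2; 1,1)
  {1,3}:  v_{1} + v_{3} = v_{4} + v_{5}  →  sig = (2; 1,1)
  {0,7}:  v_{0} + v_{7} = v_{5} + 2·v_{6}  →  sig = (2; 1,2)
  {2,7}:  v_{2} + v_{7} = v_{4} + 2·v_{6}  →  sig = (2; 1,2)
  {4,5,6}:  v_{4} + v_{5} + v_{6} = v_{1}  →  sig = (3; 1)
  {4,5,7}:  v_{4} + v_{5} + v_{7} = 2·v_{1}  →  sig = (3; 2)

so the primitive-relation signature multiset is
    (2; —)
    (2; —)
    (2; —)
    (2; 1)
    (2; 1)
    (2; 1,1)
    (2; 1,1)
    (2; 1,1)
    (2; 1,2)
    (2; 1,2)
    (3; 1)
    (3; 2)


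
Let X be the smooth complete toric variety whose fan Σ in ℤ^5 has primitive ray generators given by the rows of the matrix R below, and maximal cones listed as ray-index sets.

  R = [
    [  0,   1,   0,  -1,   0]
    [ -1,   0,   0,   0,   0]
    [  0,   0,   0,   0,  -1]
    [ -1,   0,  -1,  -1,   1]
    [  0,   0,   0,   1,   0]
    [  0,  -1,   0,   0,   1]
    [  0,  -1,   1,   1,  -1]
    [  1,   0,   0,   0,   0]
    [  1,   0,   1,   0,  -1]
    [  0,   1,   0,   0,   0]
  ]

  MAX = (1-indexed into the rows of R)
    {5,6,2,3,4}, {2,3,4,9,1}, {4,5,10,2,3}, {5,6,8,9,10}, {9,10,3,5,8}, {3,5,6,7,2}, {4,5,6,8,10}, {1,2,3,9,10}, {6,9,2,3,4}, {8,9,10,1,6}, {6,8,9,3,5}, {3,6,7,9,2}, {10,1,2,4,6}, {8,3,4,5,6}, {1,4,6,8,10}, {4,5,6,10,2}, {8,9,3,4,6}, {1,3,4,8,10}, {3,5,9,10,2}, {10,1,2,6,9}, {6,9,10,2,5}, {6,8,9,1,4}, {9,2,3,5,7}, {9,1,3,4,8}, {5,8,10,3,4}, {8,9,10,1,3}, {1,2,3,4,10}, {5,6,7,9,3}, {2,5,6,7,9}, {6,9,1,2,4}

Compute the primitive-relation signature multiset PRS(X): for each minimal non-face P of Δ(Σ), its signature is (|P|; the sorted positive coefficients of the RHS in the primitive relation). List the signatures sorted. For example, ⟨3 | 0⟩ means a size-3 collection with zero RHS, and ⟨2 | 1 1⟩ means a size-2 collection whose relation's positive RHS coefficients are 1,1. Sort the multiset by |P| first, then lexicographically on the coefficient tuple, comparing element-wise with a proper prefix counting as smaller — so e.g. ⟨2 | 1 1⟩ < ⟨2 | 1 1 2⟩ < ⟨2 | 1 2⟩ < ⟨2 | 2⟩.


|primitive collections| = 11. Relations:

  P={2,8}:  v_{2} + v_{8} = 0  →  sig = ⟨2 | 0⟩
  P={1,5}:  v_{1} + v_{5} = v_{10}  →  sig = ⟨2 | 1⟩
  P={1,7}:  v_{1} + v_{7} = v_{2} + v_{9}  →  sig = ⟨2 | 1 1⟩
  P={4,7}:  v_{4} + v_{7} = v_{2} + v_{3} + v_{6}  →  sig = ⟨2 | 1 1 1⟩
  P={7,10}:  v_{7} + v_{10} = v_{2} + v_{5} + v_{9}  →  sig = ⟨2 | 1 1 1⟩
  P={7,8}:  v_{7} + v_{8} = v_{3} + v_{5} + v_{6} + v_{9}  →  sig = ⟨2 | 1 1 1 1⟩
  P={3,6,10}:  v_{3} + v_{6} + v_{10} = 0  →  sig = ⟨3 | 0⟩
  P={4,5,9}:  v_{4} + v_{5} + v_{9} = 0  →  sig = ⟨3 | 0⟩
  P={4,9,10}:  v_{4} + v_{9} + v_{10} = v_{1}  →  sig = ⟨3 | 1⟩
  P={1,3,6}:  v_{1} + v_{3} + v_{6} = v_{4} + v_{9}  →  sig = ⟨3 | 1 1⟩
  P={2,3,5,6,9}:  v_{2} + v_{3} + v_{5} + v_{6} + v_{9} = v_{7}  →  sig = ⟨5 | 1⟩

so the primitive-relation signature multiset is
    |P|=2: 6 collections, coeffs (), (1), (1,1), (1,1,1), (1,1,1), (1,1,1,1)
    |P|=3: 4 collections, coeffs (), (), (1), (1,1)
    |P|=5: 1 collection, coeffs (1)


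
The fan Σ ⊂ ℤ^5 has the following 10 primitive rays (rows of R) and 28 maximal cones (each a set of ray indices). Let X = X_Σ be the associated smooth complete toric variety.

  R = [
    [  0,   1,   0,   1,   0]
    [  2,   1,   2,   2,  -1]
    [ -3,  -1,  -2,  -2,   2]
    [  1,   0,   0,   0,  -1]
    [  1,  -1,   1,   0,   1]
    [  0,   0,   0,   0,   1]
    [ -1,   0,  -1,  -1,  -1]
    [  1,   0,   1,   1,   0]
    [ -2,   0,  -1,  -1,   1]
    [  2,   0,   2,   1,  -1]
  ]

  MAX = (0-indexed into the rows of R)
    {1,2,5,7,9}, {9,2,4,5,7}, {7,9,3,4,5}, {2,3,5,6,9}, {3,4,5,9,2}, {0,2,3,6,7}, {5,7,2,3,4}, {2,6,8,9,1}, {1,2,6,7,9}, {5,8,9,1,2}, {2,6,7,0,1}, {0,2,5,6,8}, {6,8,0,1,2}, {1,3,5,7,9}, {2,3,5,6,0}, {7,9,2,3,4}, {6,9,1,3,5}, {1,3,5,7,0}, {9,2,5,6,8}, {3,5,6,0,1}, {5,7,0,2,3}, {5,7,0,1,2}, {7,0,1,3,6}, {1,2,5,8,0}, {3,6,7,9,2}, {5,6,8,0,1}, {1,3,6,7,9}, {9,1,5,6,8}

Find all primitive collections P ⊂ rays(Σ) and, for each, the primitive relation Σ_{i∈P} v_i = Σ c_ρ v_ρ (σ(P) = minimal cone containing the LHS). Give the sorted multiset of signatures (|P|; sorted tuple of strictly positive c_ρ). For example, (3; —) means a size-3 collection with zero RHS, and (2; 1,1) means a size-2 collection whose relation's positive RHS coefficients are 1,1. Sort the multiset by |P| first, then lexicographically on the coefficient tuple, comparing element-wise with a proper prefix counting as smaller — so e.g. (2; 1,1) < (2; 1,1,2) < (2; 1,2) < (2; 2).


11 minimal non-faces of Δ(Σ) (on 10 rays):

  {0,9}:  v_{0} + v_{9} = v_{1} — sig = (2; 1)
  {0,4}:  v_{0} + v_{4} = v_{5} + v_{7} — sig = (2; 1,1)
  {3,8}:  v_{3} + v_{8} = v_{5} + v_{6} — sig = (2; 1,1)
  {7,8}:  v_{7} + v_{8} = v_{1} + v_{2} — sig = (2; 1,1)
  {1,4}:  v_{1} + v_{4} = v_{5} + v_{7} + v_{9} — sig = (2; 1,1,1)
  {4,6}:  v_{4} + v_{6} = v_{2} + v_{3} + v_{9} — sig = (2; 1,1,1)
  {4,8}:  v_{4} + v_{8} = v_{2} + v_{5} + v_{9} — sig = (2; 1,1,1)
  {1,2,3}:  v_{1} + v_{2} + v_{3} = 0 — sig = (3; —)
  {5,6,7}:  v_{5} + v_{6} + v_{7} = 0 — sig = (3; —)
  {1,2,5,6}:  v_{1} + v_{2} + v_{5} + v_{6} = v_{8} — sig = (4; 1)
  {2,3,5,7,9}:  v_{2} + v_{3} + v_{5} + v_{7} + v_{9} = v_{4} — sig = (5; 1)

Hence PRS(X_Σ) =
[(2; 1), (2; 1,1), (2; 1,1), (2; 1,1), (2; 1,1,1), (2; 1,1,1), (2; 1,1,1), (3; —), (3; —), (4; 1), (5; 1)]


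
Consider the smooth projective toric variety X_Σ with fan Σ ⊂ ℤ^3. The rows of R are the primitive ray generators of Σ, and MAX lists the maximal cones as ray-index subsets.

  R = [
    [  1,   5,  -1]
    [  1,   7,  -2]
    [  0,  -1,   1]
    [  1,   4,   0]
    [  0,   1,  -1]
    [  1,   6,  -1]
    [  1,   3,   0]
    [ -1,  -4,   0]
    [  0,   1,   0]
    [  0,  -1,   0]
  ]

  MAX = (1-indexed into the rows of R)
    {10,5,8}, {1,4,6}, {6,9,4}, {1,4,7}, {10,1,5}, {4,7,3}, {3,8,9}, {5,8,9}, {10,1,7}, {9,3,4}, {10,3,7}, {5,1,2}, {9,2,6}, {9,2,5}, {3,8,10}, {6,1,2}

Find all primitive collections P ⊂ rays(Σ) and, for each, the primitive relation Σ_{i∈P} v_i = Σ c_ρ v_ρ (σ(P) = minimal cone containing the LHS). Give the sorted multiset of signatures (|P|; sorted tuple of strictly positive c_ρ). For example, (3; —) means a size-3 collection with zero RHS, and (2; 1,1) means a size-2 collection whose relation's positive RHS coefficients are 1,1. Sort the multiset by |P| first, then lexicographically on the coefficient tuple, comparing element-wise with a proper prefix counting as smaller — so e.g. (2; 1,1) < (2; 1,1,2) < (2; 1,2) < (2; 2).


Minimal non-faces — 21 found among 10 rays, 16 max cones:

  • {3,5}:  v_{3} + v_{5} = 0  so sig = (2; —)
  • {4,8}:  v_{4} + v_{8} = 0  so sig = (2; —)
  • {9,10}:  v_{9} + v_{10} = 0  so sig = (2; —)
  • {1,3}:  v_{1} + v_{3} = v_{4}  so sig = (2; 1)
  • {1,8}:  v_{1} + v_{8} = v_{5}  so sig = (2; 1)
  • {1,9}:  v_{1} + v_{9} = v_{6}  so sig = (2; 1)
  • {2,3}:  v_{2} + v_{3} = v_{6}  so sig = (2; 1)
  • {4,5}:  v_{4} + v_{5} = v_{1}  so sig = (2; 1)
  • {4,10}:  v_{4} + v_{10} = v_{7}  so sig = (2; 1)
  • {5,6}:  v_{5} + v_{6} = v_{2}  so sig = (2; 1)
  • {6,10}:  v_{6} + v_{10} = v_{1}  so sig = (2; 1)
  • {7,8}:  v_{7} + v_{8} = v_{10}  so sig = (2; 1)
  • {7,9}:  v_{7} + v_{9} = v_{4}  so sig = (2; 1)
  • {2,4}:  v_{2} + v_{4} = v_{1} + v_{6}  so sig = (2; 1,1)
  • {2,10}:  v_{2} + v_{10} = v_{1} + v_{5}  so sig = (2; 1,1)
  • {3,6}:  v_{3} + v_{6} = v_{4} + v_{9}  so sig = (2; 1,1)
  • {5,7}:  v_{5} + v_{7} = v_{1} + v_{10}  so sig = (2; 1,1)
  • {6,7}:  v_{6} + v_{7} = v_{1} + v_{4}  so sig = (2; 1,1)
  • {6,8}:  v_{6} + v_{8} = v_{5} + v_{9}  so sig = (2; 1,1)
  • {2,8}:  v_{2} + v_{8} = 2·v_{5} + v_{9}  so sig = (2; 1,2)
  • {2,7}:  v_{2} + v_{7} = 2·v_{1}  so sig = (2; 2)

Signatures (|P|; sorted positive RHS coefficients), sorted:
{ (2; —) ×3,  (2; 1) ×10,  (2; 1,1) ×6,  (2; 1,2),  (2; 2) }


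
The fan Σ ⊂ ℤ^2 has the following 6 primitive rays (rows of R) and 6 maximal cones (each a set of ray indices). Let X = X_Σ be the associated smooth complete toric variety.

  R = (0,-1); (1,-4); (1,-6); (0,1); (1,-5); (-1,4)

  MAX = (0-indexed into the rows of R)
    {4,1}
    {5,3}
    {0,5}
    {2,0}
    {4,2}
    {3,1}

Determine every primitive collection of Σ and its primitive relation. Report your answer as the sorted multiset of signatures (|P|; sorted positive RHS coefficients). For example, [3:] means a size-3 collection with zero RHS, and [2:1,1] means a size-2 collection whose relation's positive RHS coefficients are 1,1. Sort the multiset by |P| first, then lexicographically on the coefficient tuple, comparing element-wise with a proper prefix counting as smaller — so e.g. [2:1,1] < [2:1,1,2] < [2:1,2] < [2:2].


9 minimal non-faces of Δ(Σ) (on 6 rays):

  P = {0,3}:  v_{0} + v_{3} = 0  ⟹  sig = [2:]
  P = {1,5}:  v_{1} + v_{5} = 0  ⟹  sig = [2:]
  P = {0,1}:  v_{0} + v_{1} = v_{4}  ⟹  sig = [2:1]
  P = {0,4}:  v_{0} + v_{4} = v_{2}  ⟹  sig = [2:1]
  P = {2,3}:  v_{2} + v_{3} = v_{4}  ⟹  sig = [2:1]
  P = {3,4}:  v_{3} + v_{4} = v_{1}  ⟹  sig = [2:1]
  P = {4,5}:  v_{4} + v_{5} = v_{0}  ⟹  sig = [2:1]
  P = {1,2}:  v_{1} + v_{2} = 2·v_{4}  ⟹  sig = [2:2]
  P = {2,5}:  v_{2} + v_{5} = 2·v_{0}  ⟹  sig = [2:2]

so the primitive-relation signature multiset is
[[2:], [2:], [2:1], [2:1], [2:1], [2:1], [2:1], [2:2], [2:2]]


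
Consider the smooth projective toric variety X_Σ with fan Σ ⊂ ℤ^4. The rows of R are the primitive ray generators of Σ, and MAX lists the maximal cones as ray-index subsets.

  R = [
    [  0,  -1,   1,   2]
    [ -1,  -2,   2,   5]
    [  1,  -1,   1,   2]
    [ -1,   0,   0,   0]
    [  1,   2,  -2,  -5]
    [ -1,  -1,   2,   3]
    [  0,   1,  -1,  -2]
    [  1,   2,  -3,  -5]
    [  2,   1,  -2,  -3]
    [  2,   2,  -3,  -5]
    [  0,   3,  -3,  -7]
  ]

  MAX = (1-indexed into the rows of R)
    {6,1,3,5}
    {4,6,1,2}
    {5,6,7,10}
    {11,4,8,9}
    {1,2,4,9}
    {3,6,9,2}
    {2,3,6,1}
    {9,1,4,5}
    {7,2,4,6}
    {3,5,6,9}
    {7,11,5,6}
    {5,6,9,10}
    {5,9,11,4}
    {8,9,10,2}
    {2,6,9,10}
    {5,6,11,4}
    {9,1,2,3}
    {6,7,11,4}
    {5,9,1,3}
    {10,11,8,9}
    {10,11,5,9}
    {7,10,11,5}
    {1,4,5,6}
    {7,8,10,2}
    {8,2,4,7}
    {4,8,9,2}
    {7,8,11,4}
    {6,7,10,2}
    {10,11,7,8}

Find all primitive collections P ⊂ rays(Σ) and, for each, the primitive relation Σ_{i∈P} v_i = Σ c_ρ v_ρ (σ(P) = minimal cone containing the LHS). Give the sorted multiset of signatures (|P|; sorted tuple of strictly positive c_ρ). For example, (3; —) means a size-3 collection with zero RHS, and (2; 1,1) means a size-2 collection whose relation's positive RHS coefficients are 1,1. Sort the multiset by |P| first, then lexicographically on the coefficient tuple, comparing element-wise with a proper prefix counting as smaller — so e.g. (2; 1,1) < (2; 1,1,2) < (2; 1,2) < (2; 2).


20 collections generate NE(X_Σ); each relation:

  • {1,7}:  v_{1} + v_{7} = 0 ; sig = (2; —)
  • {2,5}:  v_{2} + v_{5} = 0 ; sig = (2; —)
  • {1,10}:  v_{1} + v_{10} = v_{9} ; sig = (2; 1)
  • {3,4}:  v_{3} + v_{4} = v_{1} ; sig = (2; 1)
  • {3,8}:  v_{3} + v_{8} = v_{9} ; sig = (2; 1)
  • {3,11}:  v_{3} + v_{11} = v_{5} ; sig = (2; 1)
  • {4,10}:  v_{4} + v_{10} = v_{8} ; sig = (2; 1)
  • {6,8}:  v_{6} + v_{8} = v_{7} ; sig = (2; 1)
  • {7,9}:  v_{7} + v_{9} = v_{10} ; sig = (2; 1)
  • {1,8}:  v_{1} + v_{8} = v_{4} + v_{9} ; sig = (2; 1,1)
  • {1,11}:  v_{1} + v_{11} = v_{4} + v_{5} ; sig = (2; 1,1)
  • {2,11}:  v_{2} + v_{11} = v_{4} + v_{7} ; sig = (2; 1,1)
  • {3,7}:  v_{3} + v_{7} = v_{6} + v_{9} ; sig = (2; 1,1)
  • {5,8}:  v_{5} + v_{8} = v_{9} + v_{11} ; sig = (2; 1,1)
  • {3,10}:  v_{3} + v_{10} = v_{6} + 2·v_{9} ; sig = (2; 1,2)
  • {4,6,9}:  v_{4} + v_{6} + v_{9} = 0 ; sig = (3; —)
  • {1,6,9}:  v_{1} + v_{6} + v_{9} = v_{3} ; sig = (3; 1)
  • {4,5,7}:  v_{4} + v_{5} + v_{7} = v_{11} ; sig = (3; 1)
  • {6,9,11}:  v_{6} + v_{9} + v_{11} = v_{5} + v_{7} ; sig = (3; 1,1)
  • {6,10,11}:  v_{6} + v_{10} + v_{11} = v_{5} + 2·v_{7} ; sig = (3; 1,2)

Hence PRS(X_Σ) =
    (2; —)
    (2; —)
    (2; 1)
    (2; 1)
    (2; 1)
    (2; 1)
    (2; 1)
    (2; 1)
    (2; 1)
    (2; 1,1)
    (2; 1,1)
    (2; 1,1)
    (2; 1,1)
    (2; 1,1)
    (2; 1,2)
    (3; —)
    (3; 1)
    (3; 1)
    (3; 1,1)
    (3; 1,2)


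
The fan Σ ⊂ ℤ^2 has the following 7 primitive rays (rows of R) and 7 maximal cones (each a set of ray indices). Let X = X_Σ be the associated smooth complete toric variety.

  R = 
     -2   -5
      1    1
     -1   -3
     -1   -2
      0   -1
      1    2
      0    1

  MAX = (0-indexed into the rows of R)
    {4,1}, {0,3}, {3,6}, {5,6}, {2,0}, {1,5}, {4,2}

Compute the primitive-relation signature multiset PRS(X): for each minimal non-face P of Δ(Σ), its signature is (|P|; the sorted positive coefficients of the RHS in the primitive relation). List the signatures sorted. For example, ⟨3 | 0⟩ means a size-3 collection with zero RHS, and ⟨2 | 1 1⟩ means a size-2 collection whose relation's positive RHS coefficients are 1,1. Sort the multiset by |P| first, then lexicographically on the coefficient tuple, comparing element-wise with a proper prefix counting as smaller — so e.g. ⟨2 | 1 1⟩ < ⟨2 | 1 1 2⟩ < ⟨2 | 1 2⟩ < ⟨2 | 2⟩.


Primitive collections (14):

  {3,5}:  v_{3} + v_{5} = 0  ⇒ sig = ⟨2 | 0⟩
  {4,6}:  v_{4} + v_{6} = 0  ⇒ sig = ⟨2 | 0⟩
  {0,5}:  v_{0} + v_{5} = v_{2}  ⇒ sig = ⟨2 | 1⟩
  {1,3}:  v_{1} + v_{3} = v_{4}  ⇒ sig = ⟨2 | 1⟩
  {1,6}:  v_{1} + v_{6} = v_{5}  ⇒ sig = ⟨2 | 1⟩
  {2,3}:  v_{2} + v_{3} = v_{0}  ⇒ sig = ⟨2 | 1⟩
  {2,5}:  v_{2} + v_{5} = v_{4}  ⇒ sig = ⟨2 | 1⟩
  {2,6}:  v_{2} + v_{6} = v_{3}  ⇒ sig = ⟨2 | 1⟩
  {3,4}:  v_{3} + v_{4} = v_{2}  ⇒ sig = ⟨2 | 1⟩
  {4,5}:  v_{4} + v_{5} = v_{1}  ⇒ sig = ⟨2 | 1⟩
  {0,1}:  v_{0} + v_{1} = v_{2} + v_{4}  ⇒ sig = ⟨2 | 1 1⟩
  {0,4}:  v_{0} + v_{4} = 2·v_{2}  ⇒ sig = ⟨2 | 2⟩
  {0,6}:  v_{0} + v_{6} = 2·v_{3}  ⇒ sig = ⟨2 | 2⟩
  {1,2}:  v_{1} + v_{2} = 2·v_{4}  ⇒ sig = ⟨2 | 2⟩

so the primitive-relation signature multiset is
[⟨2 | 0⟩, ⟨2 | 0⟩, ⟨2 | 1⟩, ⟨2 | 1⟩, ⟨2 | 1⟩, ⟨2 | 1⟩, ⟨2 | 1⟩, ⟨2 | 1⟩, ⟨2 | 1⟩, ⟨2 | 1⟩, ⟨2 | 1 1⟩, ⟨2 | 2⟩, ⟨2 | 2⟩, ⟨2 | 2⟩]


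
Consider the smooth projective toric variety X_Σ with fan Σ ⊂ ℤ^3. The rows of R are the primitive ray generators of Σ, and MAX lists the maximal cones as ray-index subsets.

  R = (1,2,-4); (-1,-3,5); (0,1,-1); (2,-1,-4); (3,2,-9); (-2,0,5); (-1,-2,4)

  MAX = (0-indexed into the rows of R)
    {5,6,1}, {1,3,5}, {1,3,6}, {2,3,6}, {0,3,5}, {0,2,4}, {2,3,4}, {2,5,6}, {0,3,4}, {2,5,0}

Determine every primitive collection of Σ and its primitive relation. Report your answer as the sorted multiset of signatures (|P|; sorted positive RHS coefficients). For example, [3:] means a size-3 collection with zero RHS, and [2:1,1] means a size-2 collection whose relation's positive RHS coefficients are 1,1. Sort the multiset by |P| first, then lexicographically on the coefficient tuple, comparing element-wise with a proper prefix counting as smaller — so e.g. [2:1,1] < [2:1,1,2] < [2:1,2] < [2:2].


Δ(Σ) — 7 vertices, 9 min non-faces:

  • {0,6}:  v_{0} + v_{6} = 0  ⇒ sig = [2:]
  • {1,2}:  v_{1} + v_{2} = v_{6}  ⇒ sig = [2:1]
  • {1,4}:  v_{1} + v_{4} = v_{3}  ⇒ sig = [2:1]
  • {4,5}:  v_{4} + v_{5} = v_{0}  ⇒ sig = [2:1]
  • {0,1}:  v_{0} + v_{1} = v_{3} + v_{5}  ⇒ sig = [2:1,1]
  • {4,6}:  v_{4} + v_{6} = v_{2} + v_{3}  ⇒ sig = [2:1,1]
  • {2,3,5}:  v_{2} + v_{3} + v_{5} = 0  ⇒ sig = [3:]
  • {0,2,3}:  v_{0} + v_{2} + v_{3} = v_{4}  ⇒ sig = [3:1]
  • {3,5,6}:  v_{3} + v_{5} + v_{6} = v_{1}  ⇒ sig = [3:1]

Signatures (|P|; sorted positive RHS coefficients), sorted:
{ [2:],  [2:1] ×3,  [2:1,1] ×2,  [3:],  [3:1] ×2 }


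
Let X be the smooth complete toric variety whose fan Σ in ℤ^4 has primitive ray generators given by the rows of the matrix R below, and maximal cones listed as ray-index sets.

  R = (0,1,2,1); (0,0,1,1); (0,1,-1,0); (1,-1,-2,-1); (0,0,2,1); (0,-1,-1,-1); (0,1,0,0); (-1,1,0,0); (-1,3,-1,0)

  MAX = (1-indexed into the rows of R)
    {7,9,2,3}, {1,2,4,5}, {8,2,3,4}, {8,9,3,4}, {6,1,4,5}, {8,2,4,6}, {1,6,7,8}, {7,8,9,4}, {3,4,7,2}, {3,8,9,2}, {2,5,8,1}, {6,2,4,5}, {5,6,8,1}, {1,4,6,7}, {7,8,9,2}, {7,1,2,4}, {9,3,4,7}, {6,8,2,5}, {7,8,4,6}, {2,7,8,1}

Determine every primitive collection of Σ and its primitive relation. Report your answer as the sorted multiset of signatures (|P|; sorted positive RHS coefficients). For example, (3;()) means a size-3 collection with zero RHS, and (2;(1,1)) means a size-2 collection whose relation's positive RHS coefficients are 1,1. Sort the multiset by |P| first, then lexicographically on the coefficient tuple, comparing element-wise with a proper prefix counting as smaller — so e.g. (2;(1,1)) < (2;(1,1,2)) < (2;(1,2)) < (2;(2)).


14 minimal non-faces of Δ(Σ) (on 9 rays):

  P={5,7}:  v_{5} + v_{7} = v_{1}  ⇒ sig = (2;(1))
  P={3,5}:  v_{3} + v_{5} = v_{2} + v_{7}  ⇒ sig = (2;(1,1))
  P={3,6}:  v_{3} + v_{6} = v_{4} + v_{8}  ⇒ sig = (2;(1,1))
  P={5,9}:  v_{5} + v_{9} = v_{2} + 2·v_{7} + v_{8}  ⇒ sig = (2;(1,1,2))
  P={6,9}:  v_{6} + v_{9} = v_{4} + v_{7} + 2·v_{8}  ⇒ sig = (2;(1,1,2))
  P={1,9}:  v_{1} + v_{9} = v_{2} + 3·v_{7} + v_{8}  ⇒ sig = (2;(1,1,3))
  P={1,3}:  v_{1} + v_{3} = v_{2} + 2·v_{7}  ⇒ sig = (2;(1,2))
  P={2,6,7}:  v_{2} + v_{6} + v_{7} = 0  ⇒ sig = (3;())
  P={4,5,8}:  v_{4} + v_{5} + v_{8} = 0  ⇒ sig = (3;())
  P={1,2,6}:  v_{1} + v_{2} + v_{6} = v_{5}  ⇒ sig = (3;(1))
  P={1,4,8}:  v_{1} + v_{4} + v_{8} = v_{7}  ⇒ sig = (3;(1))
  P={3,7,8}:  v_{3} + v_{7} + v_{8} = v_{9}  ⇒ sig = (3;(1))
  P={2,4,9}:  v_{2} + v_{4} + v_{9} = 2·v_{3}  ⇒ sig = (3;(2))
  P={2,4,7,8}:  v_{2} + v_{4} + v_{7} + v_{8} = v_{3}  ⇒ sig = (4;(1))

so the primitive-relation signature multiset is
    (2;(1))
    (2;(1,1))
    (2;(1,1))
    (2;(1,1,2))
    (2;(1,1,2))
    (2;(1,1,3))
    (2;(1,2))
    (3;())
    (3;())
    (3;(1))
    (3;(1))
    (3;(1))
    (3;(2))
    (4;(1))


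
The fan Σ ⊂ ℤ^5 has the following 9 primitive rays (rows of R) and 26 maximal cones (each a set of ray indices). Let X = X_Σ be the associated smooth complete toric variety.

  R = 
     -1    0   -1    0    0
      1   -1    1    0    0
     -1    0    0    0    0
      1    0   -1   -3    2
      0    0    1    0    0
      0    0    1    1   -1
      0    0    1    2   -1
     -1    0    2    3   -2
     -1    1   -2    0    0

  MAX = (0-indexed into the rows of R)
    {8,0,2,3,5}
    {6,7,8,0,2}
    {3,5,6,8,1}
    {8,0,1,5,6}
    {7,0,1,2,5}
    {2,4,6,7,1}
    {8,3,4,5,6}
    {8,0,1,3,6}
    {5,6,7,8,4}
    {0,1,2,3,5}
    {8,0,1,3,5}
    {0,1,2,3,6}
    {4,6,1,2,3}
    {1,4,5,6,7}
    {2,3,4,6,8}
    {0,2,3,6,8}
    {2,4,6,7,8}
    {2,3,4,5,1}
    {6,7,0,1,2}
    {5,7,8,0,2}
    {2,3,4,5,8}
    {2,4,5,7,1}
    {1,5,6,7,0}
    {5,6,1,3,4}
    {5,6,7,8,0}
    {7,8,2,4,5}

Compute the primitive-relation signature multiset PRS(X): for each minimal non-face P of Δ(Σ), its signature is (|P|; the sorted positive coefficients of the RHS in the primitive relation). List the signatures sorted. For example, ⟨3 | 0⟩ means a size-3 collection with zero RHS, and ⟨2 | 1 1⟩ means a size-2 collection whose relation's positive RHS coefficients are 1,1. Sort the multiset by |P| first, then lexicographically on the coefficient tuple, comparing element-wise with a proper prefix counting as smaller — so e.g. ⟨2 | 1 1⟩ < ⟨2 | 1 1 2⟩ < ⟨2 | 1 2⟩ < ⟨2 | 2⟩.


Minimal non-faces — 7 found among 9 rays, 26 max cones:

  • {0,4}:  v_{0} + v_{4} = v_{2}  ⇒ sig = ⟨2 | 1⟩
  • {3,7}:  v_{3} + v_{7} = v_{4}  ⇒ sig = ⟨2 | 1⟩
  • {1,4,8}:  v_{1} + v_{4} + v_{8} = 0  ⇒ sig = ⟨3 | 0⟩
  • {1,2,8}:  v_{1} + v_{2} + v_{8} = v_{0}  ⇒ sig = ⟨3 | 1⟩
  • {2,5,6}:  v_{2} + v_{5} + v_{6} = v_{7}  ⇒ sig = ⟨3 | 1⟩
  • {1,7,8}:  v_{1} + v_{7} + v_{8} = v_{0} + v_{5} + v_{6}  ⇒ sig = ⟨3 | 1 1 1⟩
  • {0,3,5,6}:  v_{0} + v_{3} + v_{5} + v_{6} = 0  ⇒ sig = ⟨4 | 0⟩

so the primitive-relation signature multiset is
    |P|=2: 2 collections, coeffs (1), (1)
    |P|=3: 4 collections, coeffs (), (1), (1), (1,1,1)
    |P|=4: 1 collection, coeffs ()


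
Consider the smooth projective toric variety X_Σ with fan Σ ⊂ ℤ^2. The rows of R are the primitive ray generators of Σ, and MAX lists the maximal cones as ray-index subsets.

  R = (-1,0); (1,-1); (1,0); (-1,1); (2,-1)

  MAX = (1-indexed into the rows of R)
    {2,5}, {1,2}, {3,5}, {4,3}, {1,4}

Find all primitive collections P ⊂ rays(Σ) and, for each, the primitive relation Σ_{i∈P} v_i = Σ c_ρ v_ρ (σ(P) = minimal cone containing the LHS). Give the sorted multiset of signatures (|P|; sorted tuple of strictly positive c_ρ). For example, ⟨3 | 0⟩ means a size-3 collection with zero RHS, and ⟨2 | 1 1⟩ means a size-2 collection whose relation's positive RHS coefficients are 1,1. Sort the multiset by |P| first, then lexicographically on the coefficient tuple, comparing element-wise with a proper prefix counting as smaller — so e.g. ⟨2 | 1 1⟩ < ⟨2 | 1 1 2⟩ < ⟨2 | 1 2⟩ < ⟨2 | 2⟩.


Primitive collections (5):

  P = {1,3}:  v_{1} + v_{3} = 0  ⟹  sig = ⟨2 | 0⟩
  P = {2,4}:  v_{2} + v_{4} = 0  ⟹  sig = ⟨2 | 0⟩
  P = {1,5}:  v_{1} + v_{5} = v_{2}  ⟹  sig = ⟨2 | 1⟩
  P = {2,3}:  v_{2} + v_{3} = v_{5}  ⟹  sig = ⟨2 | 1⟩
  P = {4,5}:  v_{4} + v_{5} = v_{3}  ⟹  sig = ⟨2 | 1⟩

Sorted signature multiset PRS(X):
{ ⟨2 | 0⟩ ×2,  ⟨2 | 1⟩ ×3 }


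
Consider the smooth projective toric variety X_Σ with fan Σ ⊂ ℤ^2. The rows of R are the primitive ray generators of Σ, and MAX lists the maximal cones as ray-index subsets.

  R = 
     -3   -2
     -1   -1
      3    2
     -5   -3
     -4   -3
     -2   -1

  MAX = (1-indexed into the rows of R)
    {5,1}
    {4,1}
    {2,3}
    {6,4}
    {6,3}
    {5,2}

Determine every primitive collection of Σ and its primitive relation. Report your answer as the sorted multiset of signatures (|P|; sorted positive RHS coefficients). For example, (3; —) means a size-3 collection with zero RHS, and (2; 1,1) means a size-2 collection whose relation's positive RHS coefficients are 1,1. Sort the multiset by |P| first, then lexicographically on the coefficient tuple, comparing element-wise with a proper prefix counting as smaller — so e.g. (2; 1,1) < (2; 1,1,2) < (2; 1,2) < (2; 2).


Σ has 9 primitive collections:

  {1,3}:  v_{1} + v_{3} = 0  so sig = (2; —)
  {1,2}:  v_{1} + v_{2} = v_{5}  so sig = (2; 1)
  {1,6}:  v_{1} + v_{6} = v_{4}  so sig = (2; 1)
  {2,6}:  v_{2} + v_{6} = v_{1}  so sig = (2; 1)
  {3,4}:  v_{3} + v_{4} = v_{6}  so sig = (2; 1)
  {3,5}:  v_{3} + v_{5} = v_{2}  so sig = (2; 1)
  {2,4}:  v_{2} + v_{4} = 2·v_{1}  so sig = (2; 2)
  {5,6}:  v_{5} + v_{6} = 2·v_{1}  so sig = (2; 2)
  {4,5}:  v_{4} + v_{5} = 3·v_{1}  so sig = (2; 3)

Signatures (|P|; sorted positive RHS coefficients), sorted:
{ (2; —),  (2; 1) ×5,  (2; 2) ×2,  (2; 3) }


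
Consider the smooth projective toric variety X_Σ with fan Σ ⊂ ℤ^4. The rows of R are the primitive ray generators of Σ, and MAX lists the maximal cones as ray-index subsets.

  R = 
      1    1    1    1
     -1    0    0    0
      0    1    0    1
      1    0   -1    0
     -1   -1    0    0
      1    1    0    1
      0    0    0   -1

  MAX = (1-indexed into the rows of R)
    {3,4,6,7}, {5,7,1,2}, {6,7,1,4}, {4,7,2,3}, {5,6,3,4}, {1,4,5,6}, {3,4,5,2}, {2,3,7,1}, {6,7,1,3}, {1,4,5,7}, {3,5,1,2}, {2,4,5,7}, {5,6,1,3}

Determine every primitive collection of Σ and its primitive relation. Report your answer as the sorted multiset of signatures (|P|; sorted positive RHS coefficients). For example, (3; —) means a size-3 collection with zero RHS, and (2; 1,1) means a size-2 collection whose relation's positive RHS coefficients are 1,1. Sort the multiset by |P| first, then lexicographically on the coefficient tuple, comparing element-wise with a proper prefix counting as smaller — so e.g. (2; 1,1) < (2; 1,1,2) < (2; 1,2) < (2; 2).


Δ(Σ) — 7 vertices, 5 min non-faces:

  {2,6}:  v_{2} + v_{6} = v_{3}  ⇒ sig = (2; 1)
  {5,6,7}:  v_{5} + v_{6} + v_{7} = 0  ⇒ sig = (3; —)
  {1,2,4}:  v_{1} + v_{2} + v_{4} = v_{6}  ⇒ sig = (3; 1)
  {3,5,7}:  v_{3} + v_{5} + v_{7} = v_{2}  ⇒ sig = (3; 1)
  {1,3,4}:  v_{1} + v_{3} + v_{4} = 2·v_{6}  ⇒ sig = (3; 2)

Hence PRS(X_Σ) =
[(2; 1), (3; —), (3; 1), (3; 1), (3; 2)]


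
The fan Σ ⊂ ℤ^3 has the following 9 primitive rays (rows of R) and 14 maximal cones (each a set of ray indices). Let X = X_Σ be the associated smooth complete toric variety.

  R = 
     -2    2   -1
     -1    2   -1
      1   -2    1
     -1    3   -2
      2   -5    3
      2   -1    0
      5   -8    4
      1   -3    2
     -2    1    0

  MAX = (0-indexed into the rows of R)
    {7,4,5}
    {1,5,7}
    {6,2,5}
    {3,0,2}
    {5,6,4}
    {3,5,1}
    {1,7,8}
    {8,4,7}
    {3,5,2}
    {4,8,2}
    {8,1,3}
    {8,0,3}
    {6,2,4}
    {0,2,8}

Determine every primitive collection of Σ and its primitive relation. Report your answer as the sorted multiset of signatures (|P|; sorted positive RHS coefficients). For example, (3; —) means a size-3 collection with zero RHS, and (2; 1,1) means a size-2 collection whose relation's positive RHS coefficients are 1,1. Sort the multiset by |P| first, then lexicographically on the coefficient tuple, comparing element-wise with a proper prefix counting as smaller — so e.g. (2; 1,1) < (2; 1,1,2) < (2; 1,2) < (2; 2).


The 17 primitive collections of Σ (r=9, n=3):

  {1,2}:  v_{1} + v_{2} = 0  ⟹  sig = (2; —)
  {3,7}:  v_{3} + v_{7} = 0  ⟹  sig = (2; —)
  {5,8}:  v_{5} + v_{8} = 0  ⟹  sig = (2; —)
  {1,4}:  v_{1} + v_{4} = v_{7}  ⟹  sig = (2; 1)
  {2,7}:  v_{2} + v_{7} = v_{4}  ⟹  sig = (2; 1)
  {3,4}:  v_{3} + v_{4} = v_{2}  ⟹  sig = (2; 1)
  {0,1}:  v_{0} + v_{1} = v_{3} + v_{8}  ⟹  sig = (2; 1,1)
  {0,5}:  v_{0} + v_{5} = v_{2} + v_{3}  ⟹  sig = (2; 1,1)
  {0,7}:  v_{0} + v_{7} = v_{2} + v_{8}  ⟹  sig = (2; 1,1)
  {1,6}:  v_{1} + v_{6} = v_{4} + v_{5}  ⟹  sig = (2; 1,1)
  {6,8}:  v_{6} + v_{8} = v_{2} + v_{4}  ⟹  sig = (2; 1,1)
  {0,4}:  v_{0} + v_{4} = 2·v_{2} + v_{8}  ⟹  sig = (2; 1,2)
  {3,6}:  v_{3} + v_{6} = 2·v_{2} + v_{5}  ⟹  sig = (2; 1,2)
  {6,7}:  v_{6} + v_{7} = 2·v_{4} + v_{5}  ⟹  sig = (2; 1,2)
  {0,6}:  v_{0} + v_{6} = 3·v_{2}  ⟹  sig = (2; 3)
  {2,3,8}:  v_{2} + v_{3} + v_{8} = v_{0}  ⟹  sig = (3; 1)
  {2,4,5}:  v_{2} + v_{4} + v_{5} = v_{6}  ⟹  sig = (3; 1)

so the primitive-relation signature multiset is
[(2; —), (2; —), (2; —), (2; 1), (2; 1), (2; 1), (2; 1,1), (2; 1,1), (2; 1,1), (2; 1,1), (2; 1,1), (2; 1,2), (2; 1,2), (2; 1,2), (2; 3), (3; 1), (3; 1)]
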